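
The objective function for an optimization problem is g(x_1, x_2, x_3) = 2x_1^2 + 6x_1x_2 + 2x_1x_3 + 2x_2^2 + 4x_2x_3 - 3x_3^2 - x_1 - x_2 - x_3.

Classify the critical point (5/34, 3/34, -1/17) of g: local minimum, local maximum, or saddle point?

saddle point

The Hessian is constant: H = [[4, 6, 2], [6, 4, 4], [2, 4, -6]].
Leading principal minors: Δ₁ = 4, Δ₂ = -20, Δ₃ = 136.
The minors fit neither the all-positive nor the alternating-sign pattern, so H is indefinite: a saddle point.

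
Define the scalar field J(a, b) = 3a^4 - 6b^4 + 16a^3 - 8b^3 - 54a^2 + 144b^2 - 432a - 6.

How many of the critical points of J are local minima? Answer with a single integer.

J separates as a function of a plus a function of b, so ∇J=0 decouples.
∂J/∂a = 12(a - 3)(a + 3)(a + 4) = 0 at a ∈ {-4, -3, 3}; ∂J/∂b = -24b(b - 3)(b + 4) = 0 at b ∈ {-4, 0, 3}.
The Hessian is diagonal: diag(J_aa, J_bb). Second derivatives: J_aa(-4)=84, J_aa(-3)=-72, J_aa(3)=504; J_bb(-4)=-672, J_bb(0)=288, J_bb(3)=-504.
Local minima occur where both diagonal entries positive: (-4, 0), (3, 0). Count: 2.

2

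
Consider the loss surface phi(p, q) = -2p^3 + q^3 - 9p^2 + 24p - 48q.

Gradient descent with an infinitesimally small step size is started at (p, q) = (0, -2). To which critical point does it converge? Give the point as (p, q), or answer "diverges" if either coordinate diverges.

(-4, 4)

phi is separable, so gradient descent decouples: p follows -∂phi/∂p, q follows -∂phi/∂q.
∂phi/∂p = -6(p - 1)(p + 4); at p=0 this is 24, so p decreases.
∂phi/∂q = 3(q - 4)(q + 4); at q=-2 this is -36, so q increases.
p converges to its nearest critical value -4 (a local min of the p-part); q converges to 4. The iterate converges to (-4, 4).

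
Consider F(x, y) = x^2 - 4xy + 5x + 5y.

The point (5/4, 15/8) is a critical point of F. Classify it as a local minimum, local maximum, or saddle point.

saddle point

The Hessian of F is constant: H = [[2, -4], [-4, 0]].
det(H) = 2·0 − (-4)² = -16.
Since det(H) < 0, H is indefinite and the critical point is a saddle point.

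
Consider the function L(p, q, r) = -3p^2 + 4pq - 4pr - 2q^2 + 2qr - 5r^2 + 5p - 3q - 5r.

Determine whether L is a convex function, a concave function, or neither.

concave

L is quadratic, so its Hessian is the constant matrix H = [[-6, 4, -4], [4, -4, 2], [-4, 2, -10]].
Leading principal minors: -6, 8, -56.
Signs alternate −, +, − ⇒ H ≺ 0 ⇒ concave.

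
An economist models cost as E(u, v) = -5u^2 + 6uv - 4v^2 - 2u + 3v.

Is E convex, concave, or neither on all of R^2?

concave

E is quadratic, so its Hessian is the constant matrix H = [[-10, 6], [6, -8]].
det(H) = 44, tr(H) = -18.
det(H) > 0 and tr(H) < 0, so H is negative definite everywhere: concave.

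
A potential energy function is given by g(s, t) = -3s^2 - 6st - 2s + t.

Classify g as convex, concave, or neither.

neither

g is quadratic, so its Hessian is the constant matrix H = [[-6, -6], [-6, 0]].
det(H) = -36, tr(H) = -6.
det(H) < 0, so H is indefinite: neither convex nor concave.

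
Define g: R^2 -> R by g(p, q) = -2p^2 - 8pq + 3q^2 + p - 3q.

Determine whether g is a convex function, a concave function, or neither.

neither

g is quadratic, so its Hessian is the constant matrix H = [[-4, -8], [-8, 6]].
det(H) = -88, tr(H) = 2.
det(H) < 0, so H is indefinite: neither convex nor concave.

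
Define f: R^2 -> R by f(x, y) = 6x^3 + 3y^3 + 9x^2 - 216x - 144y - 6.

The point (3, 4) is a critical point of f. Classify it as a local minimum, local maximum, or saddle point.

local minimum

The mixed partial ∂²f/∂x∂y is 0, so the Hessian at any point is diag(f_xx, f_yy) = diag(18(2x + 1), 18y).
At (3, 4): H = diag(126, 72).
Both eigenvalues are positive, so H is positive definite: a local minimum.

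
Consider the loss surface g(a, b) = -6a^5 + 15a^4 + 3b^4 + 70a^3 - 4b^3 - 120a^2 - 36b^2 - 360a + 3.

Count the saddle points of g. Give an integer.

6

g separates as a function of a plus a function of b, so ∇g=0 decouples.
∂g/∂a = -30(a - 3)(a - 2)(a + 1)(a + 2) = 0 at a ∈ {-2, -1, 2, 3}; ∂g/∂b = 12b(b - 3)(b + 2) = 0 at b ∈ {-2, 0, 3}.
The Hessian is diagonal: diag(g_aa, g_bb). Second derivatives: g_aa(-2)=600, g_aa(-1)=-360, g_aa(2)=360, g_aa(3)=-600; g_bb(-2)=120, g_bb(0)=-72, g_bb(3)=180.
Saddle points occur where the two diagonal entries have opposite signs: (-2, 0), (-1, -2), (-1, 3), (2, 0), (3, -2), (3, 3). Count: 6.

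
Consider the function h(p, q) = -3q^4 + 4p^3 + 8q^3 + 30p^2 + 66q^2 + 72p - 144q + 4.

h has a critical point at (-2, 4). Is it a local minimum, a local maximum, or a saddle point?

The mixed partial ∂²h/∂p∂q is 0, so the Hessian at any point is diag(h_pp, h_qq) = diag(12(2p + 5), 12(-3q^2 + 4q + 11)).
At (-2, 4): H = diag(12, -252).
The eigenvalues have opposite signs, so H is indefinite: a saddle point.

saddle point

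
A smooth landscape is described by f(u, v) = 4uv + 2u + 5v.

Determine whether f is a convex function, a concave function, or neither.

f is quadratic, so its Hessian is the constant matrix H = [[0, 4], [4, 0]].
det(H) = -16, tr(H) = 0.
det(H) < 0, so H is indefinite: neither convex nor concave.

neither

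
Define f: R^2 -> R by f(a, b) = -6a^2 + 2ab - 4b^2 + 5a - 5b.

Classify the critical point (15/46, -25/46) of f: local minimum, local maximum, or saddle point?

The Hessian of f is constant: H = [[-12, 2], [2, -8]].
det(H) = (-12)·(-8) − 2² = 92.
det(H) > 0 and tr(H) = -20 < 0, so H is negative definite and the point is a local maximum.

local maximum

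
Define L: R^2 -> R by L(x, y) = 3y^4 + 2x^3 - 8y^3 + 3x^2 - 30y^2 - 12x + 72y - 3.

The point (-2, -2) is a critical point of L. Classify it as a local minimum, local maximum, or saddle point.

The mixed partial ∂²L/∂x∂y is 0, so the Hessian at any point is diag(L_xx, L_yy) = diag(6(2x + 1), 12(3y^2 - 4y - 5)).
At (-2, -2): H = diag(-18, 180).
The eigenvalues have opposite signs, so H is indefinite: a saddle point.

saddle point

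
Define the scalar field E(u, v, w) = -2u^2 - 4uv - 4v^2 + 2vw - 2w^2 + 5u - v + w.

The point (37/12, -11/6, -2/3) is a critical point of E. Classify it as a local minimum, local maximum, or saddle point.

The Hessian is constant: H = [[-4, -4, 0], [-4, -8, 2], [0, 2, -4]].
Leading principal minors: Δ₁ = -4, Δ₂ = 16, Δ₃ = -48.
The minors alternate sign starting negative (−, +, −), so H is negative definite: a local maximum.

local maximum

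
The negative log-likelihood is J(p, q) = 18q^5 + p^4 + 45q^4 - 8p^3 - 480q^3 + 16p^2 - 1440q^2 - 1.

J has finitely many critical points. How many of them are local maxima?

J separates as a function of p plus a function of q, so ∇J=0 decouples.
∂J/∂p = 4p(p - 4)(p - 2) = 0 at p ∈ {0, 2, 4}; ∂J/∂q = 90q(q - 4)(q + 2)(q + 4) = 0 at q ∈ {-4, -2, 0, 4}.
The Hessian is diagonal: diag(J_pp, J_qq). Second derivatives: J_pp(0)=32, J_pp(2)=-16, J_pp(4)=32; J_qq(-4)=-5760, J_qq(-2)=2160, J_qq(0)=-2880, J_qq(4)=17280.
Local maxima occur where both diagonal entries negative: (2, -4), (2, 0). Count: 2.

2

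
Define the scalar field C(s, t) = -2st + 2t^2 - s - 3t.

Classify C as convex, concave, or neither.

C is quadratic, so its Hessian is the constant matrix H = [[0, -2], [-2, 4]].
det(H) = -4, tr(H) = 4.
det(H) < 0, so H is indefinite: neither convex nor concave.

neither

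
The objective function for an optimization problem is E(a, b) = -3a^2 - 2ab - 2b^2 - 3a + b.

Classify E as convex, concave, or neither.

concave

E is quadratic, so its Hessian is the constant matrix H = [[-6, -2], [-2, -4]].
det(H) = 20, tr(H) = -10.
det(H) > 0 and tr(H) < 0, so H is negative definite everywhere: concave.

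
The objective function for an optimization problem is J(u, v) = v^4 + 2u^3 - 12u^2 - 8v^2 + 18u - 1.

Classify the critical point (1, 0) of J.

local maximum

The mixed partial ∂²J/∂u∂v is 0, so the Hessian at any point is diag(J_uu, J_vv) = diag(12(u - 2), 4(3v^2 - 4)).
At (1, 0): H = diag(-12, -16).
Both eigenvalues are negative, so H is negative definite: a local maximum.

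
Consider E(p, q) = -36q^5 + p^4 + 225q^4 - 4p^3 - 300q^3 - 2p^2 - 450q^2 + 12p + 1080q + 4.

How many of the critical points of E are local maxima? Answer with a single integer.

E separates as a function of p plus a function of q, so ∇E=0 decouples.
∂E/∂p = 4(p - 3)(p - 1)(p + 1) = 0 at p ∈ {-1, 1, 3}; ∂E/∂q = -180(q - 3)(q - 2)(q - 1)(q + 1) = 0 at q ∈ {-1, 1, 2, 3}.
The Hessian is diagonal: diag(E_pp, E_qq). Second derivatives: E_pp(-1)=32, E_pp(1)=-16, E_pp(3)=32; E_qq(-1)=4320, E_qq(1)=-720, E_qq(2)=540, E_qq(3)=-1440.
Local maxima occur where both diagonal entries negative: (1, 1), (1, 3). Count: 2.

2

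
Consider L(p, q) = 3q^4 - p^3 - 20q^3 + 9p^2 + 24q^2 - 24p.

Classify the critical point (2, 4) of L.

The mixed partial ∂²L/∂p∂q is 0, so the Hessian at any point is diag(L_pp, L_qq) = diag(6(-p + 3), 12(3q^2 - 10q + 4)).
At (2, 4): H = diag(6, 144).
Both eigenvalues are positive, so H is positive definite: a local minimum.

local minimum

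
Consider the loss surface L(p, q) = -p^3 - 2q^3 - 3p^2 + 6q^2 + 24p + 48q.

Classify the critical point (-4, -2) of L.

local minimum

The mixed partial ∂²L/∂p∂q is 0, so the Hessian at any point is diag(L_pp, L_qq) = diag(-6(p + 1), 12(-q + 1)).
At (-4, -2): H = diag(18, 36).
Both eigenvalues are positive, so H is positive definite: a local minimum.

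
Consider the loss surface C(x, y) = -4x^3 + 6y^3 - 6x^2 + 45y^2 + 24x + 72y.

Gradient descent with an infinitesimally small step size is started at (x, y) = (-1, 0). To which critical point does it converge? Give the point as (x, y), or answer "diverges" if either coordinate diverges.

(-2, -1)

C is separable, so gradient descent decouples: x follows -∂C/∂x, y follows -∂C/∂y.
∂C/∂x = -12(x - 1)(x + 2); at x=-1 this is 24, so x decreases.
∂C/∂y = 18(y + 1)(y + 4); at y=0 this is 72, so y decreases.
x converges to its nearest critical value -2 (a local min of the x-part); y converges to -1. The iterate converges to (-2, -1).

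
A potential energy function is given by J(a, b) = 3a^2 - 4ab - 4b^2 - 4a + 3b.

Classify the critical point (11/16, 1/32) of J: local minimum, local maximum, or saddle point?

The Hessian of J is constant: H = [[6, -4], [-4, -8]].
det(H) = 6·(-8) − (-4)² = -64.
Since det(H) < 0, H is indefinite and the critical point is a saddle point.

saddle point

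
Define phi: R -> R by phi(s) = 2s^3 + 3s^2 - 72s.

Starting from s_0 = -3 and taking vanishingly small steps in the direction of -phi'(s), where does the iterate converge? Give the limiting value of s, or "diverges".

3

phi'(s) = 6(s - 3)(s + 4), so phi'(-3) = -36.
Gradient descent moves in the -phi' direction, i.e. s is increasing.
The nearest critical point in that direction is s = 3, where phi'' = 42 > 0 (a local minimum). The iterate converges there.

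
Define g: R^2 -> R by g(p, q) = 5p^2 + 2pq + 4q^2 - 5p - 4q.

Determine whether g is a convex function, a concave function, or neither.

convex

g is quadratic, so its Hessian is the constant matrix H = [[10, 2], [2, 8]].
det(H) = 76, tr(H) = 18.
det(H) > 0 and tr(H) > 0, so H is positive definite everywhere: convex.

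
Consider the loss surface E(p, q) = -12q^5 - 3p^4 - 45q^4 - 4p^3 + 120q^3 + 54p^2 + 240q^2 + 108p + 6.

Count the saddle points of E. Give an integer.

E separates as a function of p plus a function of q, so ∇E=0 decouples.
∂E/∂p = -12(p - 3)(p + 1)(p + 3) = 0 at p ∈ {-3, -1, 3}; ∂E/∂q = -60q(q - 2)(q + 1)(q + 4) = 0 at q ∈ {-4, -1, 0, 2}.
The Hessian is diagonal: diag(E_pp, E_qq). Second derivatives: E_pp(-3)=-144, E_pp(-1)=96, E_pp(3)=-288; E_qq(-4)=4320, E_qq(-1)=-540, E_qq(0)=480, E_qq(2)=-2160.
Saddle points occur where the two diagonal entries have opposite signs: (-3, -4), (-3, 0), (-1, -1), (-1, 2), (3, -4), (3, 0). Count: 6.

6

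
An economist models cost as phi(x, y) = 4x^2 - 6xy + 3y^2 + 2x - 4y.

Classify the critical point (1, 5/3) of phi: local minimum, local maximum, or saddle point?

The Hessian of phi is constant: H = [[8, -6], [-6, 6]].
det(H) = 8·6 − (-6)² = 12.
det(H) > 0 and tr(H) = 14 > 0, so H is positive definite and the point is a local minimum.

local minimum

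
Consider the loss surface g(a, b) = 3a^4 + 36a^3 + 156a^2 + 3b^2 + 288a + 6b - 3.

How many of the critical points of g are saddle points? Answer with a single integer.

g separates as a function of a plus a function of b, so ∇g=0 decouples.
∂g/∂a = 12(a + 2)(a + 3)(a + 4) = 0 at a ∈ {-4, -3, -2}; ∂g/∂b = 6(b + 1) = 0 at b ∈ {-1}.
The Hessian is diagonal: diag(g_aa, g_bb). Second derivatives: g_aa(-4)=24, g_aa(-3)=-12, g_aa(-2)=24; g_bb(-1)=6.
Saddle points occur where the two diagonal entries have opposite signs: (-3, -1). Count: 1.

1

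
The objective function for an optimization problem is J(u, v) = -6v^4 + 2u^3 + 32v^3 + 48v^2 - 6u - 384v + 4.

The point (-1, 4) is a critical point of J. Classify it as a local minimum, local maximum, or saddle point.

local maximum

The mixed partial ∂²J/∂u∂v is 0, so the Hessian at any point is diag(J_uu, J_vv) = diag(12u, 24(-3v^2 + 8v + 4)).
At (-1, 4): H = diag(-12, -288).
Both eigenvalues are negative, so H is negative definite: a local maximum.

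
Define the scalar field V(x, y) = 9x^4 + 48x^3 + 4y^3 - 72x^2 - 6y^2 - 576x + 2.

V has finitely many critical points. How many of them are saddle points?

V separates as a function of x plus a function of y, so ∇V=0 decouples.
∂V/∂x = 36(x - 2)(x + 2)(x + 4) = 0 at x ∈ {-4, -2, 2}; ∂V/∂y = 12y(y - 1) = 0 at y ∈ {0, 1}.
The Hessian is diagonal: diag(V_xx, V_yy). Second derivatives: V_xx(-4)=432, V_xx(-2)=-288, V_xx(2)=864; V_yy(0)=-12, V_yy(1)=12.
Saddle points occur where the two diagonal entries have opposite signs: (-4, 0), (-2, 1), (2, 0). Count: 3.

3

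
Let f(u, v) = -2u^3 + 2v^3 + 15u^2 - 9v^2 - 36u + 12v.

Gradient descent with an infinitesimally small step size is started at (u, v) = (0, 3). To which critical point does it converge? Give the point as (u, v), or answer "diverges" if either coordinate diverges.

f is separable, so gradient descent decouples: u follows -∂f/∂u, v follows -∂f/∂v.
∂f/∂u = -6(u - 3)(u - 2); at u=0 this is -36, so u increases.
∂f/∂v = 6(v - 2)(v - 1); at v=3 this is 12, so v decreases.
u converges to its nearest critical value 2 (a local min of the u-part); v converges to 2. The iterate converges to (2, 2).

(2, 2)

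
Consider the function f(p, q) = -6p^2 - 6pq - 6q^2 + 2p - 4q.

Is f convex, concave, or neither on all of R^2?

concave

f is quadratic, so its Hessian is the constant matrix H = [[-12, -6], [-6, -12]].
det(H) = 108, tr(H) = -24.
det(H) > 0 and tr(H) < 0, so H is negative definite everywhere: concave.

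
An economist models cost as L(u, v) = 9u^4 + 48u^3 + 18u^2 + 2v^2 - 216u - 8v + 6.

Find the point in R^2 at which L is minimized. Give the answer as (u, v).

L(u,v) separates as P(u) + Q(v) + 6, so its minimum is min P + min Q + 6.
P'(u) = 36(u - 1)(u + 2)(u + 3) vanishes at u ∈ {-3, -2, 1}; Q'(v) = 4v - 8 vanishes at v ∈ {2}.
Local minima of P (where P''>0): P(-3)=243, P(1)=-141. Local minima of Q: Q(2)=-8.
So the global minimum of L is P(1) + Q(2) + 6 = -141 − 8 + 6 = -143, attained at (1, 2).

(1, 2)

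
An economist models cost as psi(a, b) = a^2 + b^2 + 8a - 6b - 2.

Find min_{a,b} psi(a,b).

-27

psi(a,b) separates as P(a) + Q(b) − 2, so its minimum is min P + min Q − 2.
P'(a) = 2a + 8 vanishes at a ∈ {-4}; Q'(b) = 2b - 6 vanishes at b ∈ {3}.
Local minima of P (where P''>0): P(-4)=-16. Local minima of Q: Q(3)=-9.
So the global minimum of psi is P(-4) + Q(3) − 2 = -16 − 9 − 2 = -27, attained at (-4, 3).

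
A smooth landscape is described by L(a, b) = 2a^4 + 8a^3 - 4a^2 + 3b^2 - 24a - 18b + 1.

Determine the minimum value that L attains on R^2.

-44

L(a,b) separates as P(a) + Q(b) + 1, so its minimum is min P + min Q + 1.
P'(a) = 8(a - 1)(a + 1)(a + 3) vanishes at a ∈ {-3, -1, 1}; Q'(b) = 6b - 18 vanishes at b ∈ {3}.
Local minima of P (where P''>0): P(-3)=-18, P(1)=-18. Local minima of Q: Q(3)=-27.
So the global minimum of L is P(-3) + Q(3) + 1 = -18 − 27 + 1 = -44, attained at (-3, 3).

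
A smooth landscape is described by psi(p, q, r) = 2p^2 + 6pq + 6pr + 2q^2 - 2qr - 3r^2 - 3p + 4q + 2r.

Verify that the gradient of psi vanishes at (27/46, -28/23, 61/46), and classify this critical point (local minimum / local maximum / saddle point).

saddle point

∇psi = (4p + 6q + 6r - 3, 6p + 4q - 2r + 4, 6p - 2q - 6r + 2); substituting (27/46, -28/23, 61/46) gives ∇psi = (0, 0, 0), so (27/46, -28/23, 61/46) is indeed a critical point.
The Hessian is constant: H = [[4, 6, 6], [6, 4, -2], [6, -2, -6]].
Leading principal minors: Δ₁ = 4, Δ₂ = -20, Δ₃ = -184.
The minors fit neither the all-positive nor the alternating-sign pattern, so H is indefinite: a saddle point.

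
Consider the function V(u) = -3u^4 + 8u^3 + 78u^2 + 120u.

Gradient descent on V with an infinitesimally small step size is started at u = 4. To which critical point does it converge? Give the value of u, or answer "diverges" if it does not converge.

V'(u) = -12(u - 5)(u + 1)(u + 2), so V'(4) = 360.
Gradient descent moves in the -V' direction, i.e. u is decreasing.
The nearest critical point in that direction is u = -1, where V'' = 72 > 0 (a local minimum). The iterate converges there.

-1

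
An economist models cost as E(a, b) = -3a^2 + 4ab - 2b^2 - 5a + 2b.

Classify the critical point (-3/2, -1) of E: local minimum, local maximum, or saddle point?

local maximum

The Hessian of E is constant: H = [[-6, 4], [4, -4]].
det(H) = (-6)·(-4) − 4² = 8.
det(H) > 0 and tr(H) = -10 < 0, so H is negative definite and the point is a local maximum.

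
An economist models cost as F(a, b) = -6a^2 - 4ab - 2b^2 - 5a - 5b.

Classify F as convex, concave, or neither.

concave

F is quadratic, so its Hessian is the constant matrix H = [[-12, -4], [-4, -4]].
det(H) = 32, tr(H) = -16.
det(H) > 0 and tr(H) < 0, so H is negative definite everywhere: concave.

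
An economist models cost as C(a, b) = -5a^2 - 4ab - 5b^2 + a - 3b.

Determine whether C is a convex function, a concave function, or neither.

concave

C is quadratic, so its Hessian is the constant matrix H = [[-10, -4], [-4, -10]].
det(H) = 84, tr(H) = -20.
det(H) > 0 and tr(H) < 0, so H is negative definite everywhere: concave.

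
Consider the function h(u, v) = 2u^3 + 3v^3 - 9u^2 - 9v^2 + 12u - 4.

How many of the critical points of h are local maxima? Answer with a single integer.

1

h separates as a function of u plus a function of v, so ∇h=0 decouples.
∂h/∂u = 6(u - 2)(u - 1) = 0 at u ∈ {1, 2}; ∂h/∂v = 9v(v - 2) = 0 at v ∈ {0, 2}.
The Hessian is diagonal: diag(h_uu, h_vv). Second derivatives: h_uu(1)=-6, h_uu(2)=6; h_vv(0)=-18, h_vv(2)=18.
Local maxima occur where both diagonal entries negative: (1, 0). Count: 1.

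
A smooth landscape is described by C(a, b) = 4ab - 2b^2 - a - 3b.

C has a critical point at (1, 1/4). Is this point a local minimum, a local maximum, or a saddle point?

The Hessian of C is constant: H = [[0, 4], [4, -4]].
det(H) = 0·(-4) − 4² = -16.
Since det(H) < 0, H is indefinite and the critical point is a saddle point.

saddle point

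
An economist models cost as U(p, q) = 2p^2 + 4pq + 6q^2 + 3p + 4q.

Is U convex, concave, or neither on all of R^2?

U is quadratic, so its Hessian is the constant matrix H = [[4, 4], [4, 12]].
det(H) = 32, tr(H) = 16.
det(H) > 0 and tr(H) > 0, so H is positive definite everywhere: convex.

convex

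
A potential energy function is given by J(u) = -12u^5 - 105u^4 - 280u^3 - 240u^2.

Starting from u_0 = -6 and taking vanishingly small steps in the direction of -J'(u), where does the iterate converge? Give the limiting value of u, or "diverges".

-4

J'(u) = -60u(u + 1)(u + 2)(u + 4), so J'(-6) = -14400.
Gradient descent moves in the -J' direction, i.e. u is increasing.
The nearest critical point in that direction is u = -4, where J'' = 1440 > 0 (a local minimum). The iterate converges there.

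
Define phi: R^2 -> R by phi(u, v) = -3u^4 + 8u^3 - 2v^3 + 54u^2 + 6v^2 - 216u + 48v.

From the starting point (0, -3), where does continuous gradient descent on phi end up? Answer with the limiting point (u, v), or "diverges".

(2, -2)

phi is separable, so gradient descent decouples: u follows -∂phi/∂u, v follows -∂phi/∂v.
∂phi/∂u = -12(u - 3)(u - 2)(u + 3); at u=0 this is -216, so u increases.
∂phi/∂v = -6(v - 4)(v + 2); at v=-3 this is -42, so v increases.
u converges to its nearest critical value 2 (a local min of the u-part); v converges to -2. The iterate converges to (2, -2).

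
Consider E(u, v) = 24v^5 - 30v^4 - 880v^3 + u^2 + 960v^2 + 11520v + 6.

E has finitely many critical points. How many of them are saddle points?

2

E separates as a function of u plus a function of v, so ∇E=0 decouples.
∂E/∂u = 2u = 0 at u ∈ {0}; ∂E/∂v = 120(v - 4)(v - 3)(v + 2)(v + 4) = 0 at v ∈ {-4, -2, 3, 4}.
The Hessian is diagonal: diag(E_uu, E_vv). Second derivatives: E_uu(0)=2; E_vv(-4)=-13440, E_vv(-2)=7200, E_vv(3)=-4200, E_vv(4)=5760.
Saddle points occur where the two diagonal entries have opposite signs: (0, -4), (0, 3). Count: 2.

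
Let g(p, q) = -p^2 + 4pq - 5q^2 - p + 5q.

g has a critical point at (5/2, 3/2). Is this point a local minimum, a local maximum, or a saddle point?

local maximum

The Hessian of g is constant: H = [[-2, 4], [4, -10]].
det(H) = (-2)·(-10) − 4² = 4.
det(H) > 0 and tr(H) = -12 < 0, so H is negative definite and the point is a local maximum.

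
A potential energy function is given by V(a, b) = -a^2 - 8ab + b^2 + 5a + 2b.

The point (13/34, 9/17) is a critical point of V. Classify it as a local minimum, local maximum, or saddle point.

The Hessian of V is constant: H = [[-2, -8], [-8, 2]].
det(H) = (-2)·2 − (-8)² = -68.
Since det(H) < 0, H is indefinite and the critical point is a saddle point.

saddle point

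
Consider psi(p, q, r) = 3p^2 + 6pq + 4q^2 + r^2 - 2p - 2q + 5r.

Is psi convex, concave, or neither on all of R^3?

convex

psi is quadratic, so its Hessian is the constant matrix H = [[6, 6, 0], [6, 8, 0], [0, 0, 2]].
Leading principal minors: 6, 12, 24.
All positive ⇒ H ≻ 0 ⇒ convex.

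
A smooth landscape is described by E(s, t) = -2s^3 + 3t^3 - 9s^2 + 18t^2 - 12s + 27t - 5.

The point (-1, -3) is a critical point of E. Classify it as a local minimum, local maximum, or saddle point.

The mixed partial ∂²E/∂s∂t is 0, so the Hessian at any point is diag(E_ss, E_tt) = diag(-6(2s + 3), 18(t + 2)).
At (-1, -3): H = diag(-6, -18).
Both eigenvalues are negative, so H is negative definite: a local maximum.

local maximum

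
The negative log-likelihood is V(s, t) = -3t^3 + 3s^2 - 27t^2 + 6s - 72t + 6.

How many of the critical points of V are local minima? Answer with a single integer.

1

V separates as a function of s plus a function of t, so ∇V=0 decouples.
∂V/∂s = 6(s + 1) = 0 at s ∈ {-1}; ∂V/∂t = -9(t + 2)(t + 4) = 0 at t ∈ {-4, -2}.
The Hessian is diagonal: diag(V_ss, V_tt). Second derivatives: V_ss(-1)=6; V_tt(-4)=18, V_tt(-2)=-18.
Local minima occur where both diagonal entries positive: (-1, -4). Count: 1.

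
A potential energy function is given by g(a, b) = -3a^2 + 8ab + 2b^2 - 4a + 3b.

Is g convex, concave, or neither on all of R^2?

neither

g is quadratic, so its Hessian is the constant matrix H = [[-6, 8], [8, 4]].
det(H) = -88, tr(H) = -2.
det(H) < 0, so H is indefinite: neither convex nor concave.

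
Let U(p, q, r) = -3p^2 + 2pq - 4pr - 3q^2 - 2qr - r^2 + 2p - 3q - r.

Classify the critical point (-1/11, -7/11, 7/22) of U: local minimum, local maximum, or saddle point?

saddle point

The Hessian is constant: H = [[-6, 2, -4], [2, -6, -2], [-4, -2, -2]].
Leading principal minors: Δ₁ = -6, Δ₂ = 32, Δ₃ = 88.
The minors fit neither the all-positive nor the alternating-sign pattern, so H is indefinite: a saddle point.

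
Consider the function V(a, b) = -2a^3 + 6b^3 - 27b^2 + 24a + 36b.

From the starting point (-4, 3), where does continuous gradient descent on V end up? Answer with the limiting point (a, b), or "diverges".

(-2, 2)

V is separable, so gradient descent decouples: a follows -∂V/∂a, b follows -∂V/∂b.
∂V/∂a = -6(a - 2)(a + 2); at a=-4 this is -72, so a increases.
∂V/∂b = 18(b - 2)(b - 1); at b=3 this is 36, so b decreases.
a converges to its nearest critical value -2 (a local min of the a-part); b converges to 2. The iterate converges to (-2, 2).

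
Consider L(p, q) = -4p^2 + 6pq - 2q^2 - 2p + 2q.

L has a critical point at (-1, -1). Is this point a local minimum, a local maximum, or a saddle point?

saddle point

The Hessian of L is constant: H = [[-8, 6], [6, -4]].
det(H) = (-8)·(-4) − 6² = -4.
Since det(H) < 0, H is indefinite and the critical point is a saddle point.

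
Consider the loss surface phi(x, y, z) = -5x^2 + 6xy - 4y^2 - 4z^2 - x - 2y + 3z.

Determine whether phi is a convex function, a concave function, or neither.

phi is quadratic, so its Hessian is the constant matrix H = [[-10, 6, 0], [6, -8, 0], [0, 0, -8]].
Leading principal minors: -10, 44, -352.
Signs alternate −, +, − ⇒ H ≺ 0 ⇒ concave.

concave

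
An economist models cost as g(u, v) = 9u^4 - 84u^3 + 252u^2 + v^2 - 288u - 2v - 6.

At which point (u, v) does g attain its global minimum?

g(u,v) separates as P(u) + Q(v) − 6, so its minimum is min P + min Q − 6.
P'(u) = 36(u - 4)(u - 2)(u - 1) vanishes at u ∈ {1, 2, 4}; Q'(v) = 2v - 2 vanishes at v ∈ {1}.
Local minima of P (where P''>0): P(1)=-111, P(4)=-192. Local minima of Q: Q(1)=-1.
So the global minimum of g is P(4) + Q(1) − 6 = -192 − 1 − 6 = -199, attained at (4, 1).

(4, 1)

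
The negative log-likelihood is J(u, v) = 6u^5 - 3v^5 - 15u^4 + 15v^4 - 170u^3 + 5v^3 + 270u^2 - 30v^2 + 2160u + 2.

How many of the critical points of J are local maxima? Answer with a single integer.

4

J separates as a function of u plus a function of v, so ∇J=0 decouples.
∂J/∂u = 30(u - 4)(u - 3)(u + 2)(u + 3) = 0 at u ∈ {-3, -2, 3, 4}; ∂J/∂v = -15v(v - 4)(v - 1)(v + 1) = 0 at v ∈ {-1, 0, 1, 4}.
The Hessian is diagonal: diag(J_uu, J_vv). Second derivatives: J_uu(-3)=-1260, J_uu(-2)=900, J_uu(3)=-900, J_uu(4)=1260; J_vv(-1)=150, J_vv(0)=-60, J_vv(1)=90, J_vv(4)=-900.
Local maxima occur where both diagonal entries negative: (-3, 0), (-3, 4), (3, 0), (3, 4). Count: 4.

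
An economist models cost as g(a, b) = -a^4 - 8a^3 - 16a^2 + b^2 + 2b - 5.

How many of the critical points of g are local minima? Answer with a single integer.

1

g separates as a function of a plus a function of b, so ∇g=0 decouples.
∂g/∂a = -4a(a + 2)(a + 4) = 0 at a ∈ {-4, -2, 0}; ∂g/∂b = 2(b + 1) = 0 at b ∈ {-1}.
The Hessian is diagonal: diag(g_aa, g_bb). Second derivatives: g_aa(-4)=-32, g_aa(-2)=16, g_aa(0)=-32; g_bb(-1)=2.
Local minima occur where both diagonal entries positive: (-2, -1). Count: 1.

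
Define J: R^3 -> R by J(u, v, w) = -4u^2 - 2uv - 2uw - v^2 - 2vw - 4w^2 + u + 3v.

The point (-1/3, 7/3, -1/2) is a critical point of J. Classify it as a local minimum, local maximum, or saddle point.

local maximum

The Hessian is constant: H = [[-8, -2, -2], [-2, -2, -2], [-2, -2, -8]].
Leading principal minors: Δ₁ = -8, Δ₂ = 12, Δ₃ = -72.
The minors alternate sign starting negative (−, +, −), so H is negative definite: a local maximum.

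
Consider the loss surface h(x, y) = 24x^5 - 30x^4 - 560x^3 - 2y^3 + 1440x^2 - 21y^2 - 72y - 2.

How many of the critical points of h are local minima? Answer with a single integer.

h separates as a function of x plus a function of y, so ∇h=0 decouples.
∂h/∂x = 120x(x - 3)(x - 2)(x + 4) = 0 at x ∈ {-4, 0, 2, 3}; ∂h/∂y = -6(y + 3)(y + 4) = 0 at y ∈ {-4, -3}.
The Hessian is diagonal: diag(h_xx, h_yy). Second derivatives: h_xx(-4)=-20160, h_xx(0)=2880, h_xx(2)=-1440, h_xx(3)=2520; h_yy(-4)=6, h_yy(-3)=-6.
Local minima occur where both diagonal entries positive: (0, -4), (3, -4). Count: 2.

2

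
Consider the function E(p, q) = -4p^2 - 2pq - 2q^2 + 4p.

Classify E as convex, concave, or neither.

concave

E is quadratic, so its Hessian is the constant matrix H = [[-8, -2], [-2, -4]].
det(H) = 28, tr(H) = -12.
det(H) > 0 and tr(H) < 0, so H is negative definite everywhere: concave.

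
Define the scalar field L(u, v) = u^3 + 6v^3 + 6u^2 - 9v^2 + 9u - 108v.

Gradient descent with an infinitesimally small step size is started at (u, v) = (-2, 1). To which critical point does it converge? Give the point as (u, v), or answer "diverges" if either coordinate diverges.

L is separable, so gradient descent decouples: u follows -∂L/∂u, v follows -∂L/∂v.
∂L/∂u = 3(u + 1)(u + 3); at u=-2 this is -3, so u increases.
∂L/∂v = 18(v - 3)(v + 2); at v=1 this is -108, so v increases.
u converges to its nearest critical value -1 (a local min of the u-part); v converges to 3. The iterate converges to (-1, 3).

(-1, 3)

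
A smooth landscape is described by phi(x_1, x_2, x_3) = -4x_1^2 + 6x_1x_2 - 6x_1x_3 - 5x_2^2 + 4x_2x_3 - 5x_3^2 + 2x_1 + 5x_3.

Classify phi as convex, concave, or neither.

phi is quadratic, so its Hessian is the constant matrix H = [[-8, 6, -6], [6, -10, 4], [-6, 4, -10]].
Leading principal minors: -8, 44, -240.
Signs alternate −, +, − ⇒ H ≺ 0 ⇒ concave.

concave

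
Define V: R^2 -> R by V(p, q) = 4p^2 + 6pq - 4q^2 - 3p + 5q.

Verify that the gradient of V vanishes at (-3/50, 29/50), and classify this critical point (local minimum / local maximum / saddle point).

saddle point

∇V = (8p + 6q - 3, 6p - 8q + 5); substituting (-3/50, 29/50) gives ∇V = (0, 0), so (-3/50, 29/50) is indeed a critical point.
The Hessian of V is constant: H = [[8, 6], [6, -8]].
det(H) = 8·(-8) − 6² = -100.
Since det(H) < 0, H is indefinite and the critical point is a saddle point.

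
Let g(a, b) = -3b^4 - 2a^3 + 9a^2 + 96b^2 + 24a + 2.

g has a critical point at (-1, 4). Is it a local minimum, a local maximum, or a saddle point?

The mixed partial ∂²g/∂a∂b is 0, so the Hessian at any point is diag(g_aa, g_bb) = diag(6(-2a + 3), 12(-3b^2 + 16)).
At (-1, 4): H = diag(30, -384).
The eigenvalues have opposite signs, so H is indefinite: a saddle point.

saddle point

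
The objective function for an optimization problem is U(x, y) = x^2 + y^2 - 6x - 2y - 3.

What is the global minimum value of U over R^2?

U(x,y) separates as P(x) + Q(y) − 3, so its minimum is min P + min Q − 3.
P'(x) = 2x - 6 vanishes at x ∈ {3}; Q'(y) = 2y - 2 vanishes at y ∈ {1}.
Local minima of P (where P''>0): P(3)=-9. Local minima of Q: Q(1)=-1.
So the global minimum of U is P(3) + Q(1) − 3 = -9 − 1 − 3 = -13, attained at (3, 1).

-13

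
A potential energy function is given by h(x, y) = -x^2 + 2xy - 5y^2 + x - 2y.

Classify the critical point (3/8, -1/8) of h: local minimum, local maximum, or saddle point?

The Hessian of h is constant: H = [[-2, 2], [2, -10]].
det(H) = (-2)·(-10) − 2² = 16.
det(H) > 0 and tr(H) = -12 < 0, so H is negative definite and the point is a local maximum.

local maximum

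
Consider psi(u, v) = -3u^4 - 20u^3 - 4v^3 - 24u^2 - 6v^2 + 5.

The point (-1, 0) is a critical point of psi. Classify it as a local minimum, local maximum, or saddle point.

The mixed partial ∂²psi/∂u∂v is 0, so the Hessian at any point is diag(psi_uu, psi_vv) = diag(-12(3u^2 + 10u + 4), -12(2v + 1)).
At (-1, 0): H = diag(36, -12).
The eigenvalues have opposite signs, so H is indefinite: a saddle point.

saddle point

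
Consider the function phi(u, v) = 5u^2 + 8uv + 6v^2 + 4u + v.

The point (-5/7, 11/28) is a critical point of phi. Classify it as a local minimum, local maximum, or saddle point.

local minimum

The Hessian of phi is constant: H = [[10, 8], [8, 12]].
det(H) = 10·12 − 8² = 56.
det(H) > 0 and tr(H) = 22 > 0, so H is positive definite and the point is a local minimum.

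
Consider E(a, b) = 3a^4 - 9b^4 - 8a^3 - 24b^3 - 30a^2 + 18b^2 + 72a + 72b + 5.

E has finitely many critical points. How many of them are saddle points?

E separates as a function of a plus a function of b, so ∇E=0 decouples.
∂E/∂a = 12(a - 3)(a - 1)(a + 2) = 0 at a ∈ {-2, 1, 3}; ∂E/∂b = -36(b - 1)(b + 1)(b + 2) = 0 at b ∈ {-2, -1, 1}.
The Hessian is diagonal: diag(E_aa, E_bb). Second derivatives: E_aa(-2)=180, E_aa(1)=-72, E_aa(3)=120; E_bb(-2)=-108, E_bb(-1)=72, E_bb(1)=-216.
Saddle points occur where the two diagonal entries have opposite signs: (-2, -2), (-2, 1), (1, -1), (3, -2), (3, 1). Count: 5.

5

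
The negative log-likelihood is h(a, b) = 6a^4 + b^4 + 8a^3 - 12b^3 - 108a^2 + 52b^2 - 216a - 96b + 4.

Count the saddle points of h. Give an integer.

4

h separates as a function of a plus a function of b, so ∇h=0 decouples.
∂h/∂a = 24(a - 3)(a + 1)(a + 3) = 0 at a ∈ {-3, -1, 3}; ∂h/∂b = 4(b - 4)(b - 3)(b - 2) = 0 at b ∈ {2, 3, 4}.
The Hessian is diagonal: diag(h_aa, h_bb). Second derivatives: h_aa(-3)=288, h_aa(-1)=-192, h_aa(3)=576; h_bb(2)=8, h_bb(3)=-4, h_bb(4)=8.
Saddle points occur where the two diagonal entries have opposite signs: (-3, 3), (-1, 2), (-1, 4), (3, 3). Count: 4.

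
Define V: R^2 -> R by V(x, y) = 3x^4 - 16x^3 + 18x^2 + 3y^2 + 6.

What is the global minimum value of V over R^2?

-21

V(x,y) separates as P(x) + Q(y) + 6, so its minimum is min P + min Q + 6.
P'(x) = 12x(x - 3)(x - 1) vanishes at x ∈ {0, 1, 3}; Q'(y) = 6y vanishes at y ∈ {0}.
Local minima of P (where P''>0): P(0)=0, P(3)=-27. Local minima of Q: Q(0)=0.
So the global minimum of V is P(3) + Q(0) + 6 = -27 + 0 + 6 = -21, attained at (3, 0).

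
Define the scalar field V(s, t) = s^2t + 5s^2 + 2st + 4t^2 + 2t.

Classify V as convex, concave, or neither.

neither

The term s^2t is cubic, so the Hessian is not constant.
∂²V/∂s² = 2t + 10, which takes both signs as t varies (negative for sufficiently negative t). A diagonal entry of the Hessian changing sign means the Hessian is neither positive- nor negative-semidefinite on all of R^2.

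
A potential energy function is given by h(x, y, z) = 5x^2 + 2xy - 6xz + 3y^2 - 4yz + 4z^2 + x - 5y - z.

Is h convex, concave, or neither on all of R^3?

convex

h is quadratic, so its Hessian is the constant matrix H = [[10, 2, -6], [2, 6, -4], [-6, -4, 8]].
Leading principal minors: 10, 56, 168.
All positive ⇒ H ≻ 0 ⇒ convex.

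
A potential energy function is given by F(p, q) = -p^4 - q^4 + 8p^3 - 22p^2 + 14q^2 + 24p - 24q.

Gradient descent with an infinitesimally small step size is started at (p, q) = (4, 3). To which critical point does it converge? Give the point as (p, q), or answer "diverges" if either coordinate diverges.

F is separable, so gradient descent decouples: p follows -∂F/∂p, q follows -∂F/∂q.
∂F/∂p = -4(p - 3)(p - 2)(p - 1); at p=4 this is -24, so p increases.
∂F/∂q = -4(q - 2)(q - 1)(q + 3); at q=3 this is -48, so q increases.
The p-coordinate has no critical point in that direction and runs off to infinity.

diverges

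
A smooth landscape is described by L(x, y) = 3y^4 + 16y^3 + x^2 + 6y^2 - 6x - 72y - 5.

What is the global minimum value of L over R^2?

L(x,y) separates as P(x) + Q(y) − 5, so its minimum is min P + min Q − 5.
P'(x) = 2x - 6 vanishes at x ∈ {3}; Q'(y) = 12(y - 1)(y + 2)(y + 3) vanishes at y ∈ {-3, -2, 1}.
Local minima of P (where P''>0): P(3)=-9. Local minima of Q: Q(-3)=81, Q(1)=-47.
So the global minimum of L is P(3) + Q(1) − 5 = -9 − 47 − 5 = -61, attained at (3, 1).

-61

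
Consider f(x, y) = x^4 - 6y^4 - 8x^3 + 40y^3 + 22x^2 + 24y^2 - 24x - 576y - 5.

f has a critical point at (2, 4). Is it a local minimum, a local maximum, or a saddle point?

The mixed partial ∂²f/∂x∂y is 0, so the Hessian at any point is diag(f_xx, f_yy) = diag(4(3x^2 - 12x + 11), 24(-3y^2 + 10y + 2)).
At (2, 4): H = diag(-4, -144).
Both eigenvalues are negative, so H is negative definite: a local maximum.

local maximum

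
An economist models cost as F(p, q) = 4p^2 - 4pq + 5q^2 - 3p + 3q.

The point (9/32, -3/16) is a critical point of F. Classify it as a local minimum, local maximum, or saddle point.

local minimum

The Hessian of F is constant: H = [[8, -4], [-4, 10]].
det(H) = 8·10 − (-4)² = 64.
det(H) > 0 and tr(H) = 18 > 0, so H is positive definite and the point is a local minimum.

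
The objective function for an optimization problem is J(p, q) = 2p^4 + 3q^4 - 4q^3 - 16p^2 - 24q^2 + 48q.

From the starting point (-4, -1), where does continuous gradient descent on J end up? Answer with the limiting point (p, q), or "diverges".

(-2, -2)

J is separable, so gradient descent decouples: p follows -∂J/∂p, q follows -∂J/∂q.
∂J/∂p = 8p(p - 2)(p + 2); at p=-4 this is -384, so p increases.
∂J/∂q = 12(q - 2)(q - 1)(q + 2); at q=-1 this is 72, so q decreases.
p converges to its nearest critical value -2 (a local min of the p-part); q converges to -2. The iterate converges to (-2, -2).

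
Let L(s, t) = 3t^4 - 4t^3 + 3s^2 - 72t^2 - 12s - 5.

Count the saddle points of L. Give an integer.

L separates as a function of s plus a function of t, so ∇L=0 decouples.
∂L/∂s = 6(s - 2) = 0 at s ∈ {2}; ∂L/∂t = 12t(t - 4)(t + 3) = 0 at t ∈ {-3, 0, 4}.
The Hessian is diagonal: diag(L_ss, L_tt). Second derivatives: L_ss(2)=6; L_tt(-3)=252, L_tt(0)=-144, L_tt(4)=336.
Saddle points occur where the two diagonal entries have opposite signs: (2, 0). Count: 1.

1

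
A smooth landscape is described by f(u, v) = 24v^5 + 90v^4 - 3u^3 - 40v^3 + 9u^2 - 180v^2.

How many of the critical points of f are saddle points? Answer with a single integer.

f separates as a function of u plus a function of v, so ∇f=0 decouples.
∂f/∂u = -9u(u - 2) = 0 at u ∈ {0, 2}; ∂f/∂v = 120v(v - 1)(v + 1)(v + 3) = 0 at v ∈ {-3, -1, 0, 1}.
The Hessian is diagonal: diag(f_uu, f_vv). Second derivatives: f_uu(0)=18, f_uu(2)=-18; f_vv(-3)=-2880, f_vv(-1)=480, f_vv(0)=-360, f_vv(1)=960.
Saddle points occur where the two diagonal entries have opposite signs: (0, -3), (0, 0), (2, -1), (2, 1). Count: 4.

4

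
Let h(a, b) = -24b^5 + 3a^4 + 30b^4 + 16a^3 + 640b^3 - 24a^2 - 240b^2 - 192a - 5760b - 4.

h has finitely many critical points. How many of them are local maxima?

h separates as a function of a plus a function of b, so ∇h=0 decouples.
∂h/∂a = 12(a - 2)(a + 2)(a + 4) = 0 at a ∈ {-4, -2, 2}; ∂h/∂b = -120(b - 4)(b - 2)(b + 2)(b + 3) = 0 at b ∈ {-3, -2, 2, 4}.
The Hessian is diagonal: diag(h_aa, h_bb). Second derivatives: h_aa(-4)=144, h_aa(-2)=-96, h_aa(2)=288; h_bb(-3)=4200, h_bb(-2)=-2880, h_bb(2)=4800, h_bb(4)=-10080.
Local maxima occur where both diagonal entries negative: (-2, -2), (-2, 4). Count: 2.

2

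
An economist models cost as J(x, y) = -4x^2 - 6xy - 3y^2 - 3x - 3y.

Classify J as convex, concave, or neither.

concave

J is quadratic, so its Hessian is the constant matrix H = [[-8, -6], [-6, -6]].
det(H) = 12, tr(H) = -14.
det(H) > 0 and tr(H) < 0, so H is negative definite everywhere: concave.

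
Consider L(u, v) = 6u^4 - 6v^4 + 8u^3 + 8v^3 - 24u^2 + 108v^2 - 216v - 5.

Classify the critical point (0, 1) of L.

saddle point

The mixed partial ∂²L/∂u∂v is 0, so the Hessian at any point is diag(L_uu, L_vv) = diag(24(3u^2 + 2u - 2), 24(-3v^2 + 2v + 9)).
At (0, 1): H = diag(-48, 192).
The eigenvalues have opposite signs, so H is indefinite: a saddle point.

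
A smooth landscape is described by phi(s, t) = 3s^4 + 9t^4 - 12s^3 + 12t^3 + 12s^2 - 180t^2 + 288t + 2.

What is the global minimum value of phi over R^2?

phi(s,t) separates as P(s) + Q(t) + 2, so its minimum is min P + min Q + 2.
P'(s) = 12s(s - 2)(s - 1) vanishes at s ∈ {0, 1, 2}; Q'(t) = 36(t - 2)(t - 1)(t + 4) vanishes at t ∈ {-4, 1, 2}.
Local minima of P (where P''>0): P(0)=0, P(2)=0. Local minima of Q: Q(-4)=-2496, Q(2)=96.
So the global minimum of phi is P(0) + Q(-4) + 2 = 0 − 2496 + 2 = -2494, attained at (0, -4).

-2494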